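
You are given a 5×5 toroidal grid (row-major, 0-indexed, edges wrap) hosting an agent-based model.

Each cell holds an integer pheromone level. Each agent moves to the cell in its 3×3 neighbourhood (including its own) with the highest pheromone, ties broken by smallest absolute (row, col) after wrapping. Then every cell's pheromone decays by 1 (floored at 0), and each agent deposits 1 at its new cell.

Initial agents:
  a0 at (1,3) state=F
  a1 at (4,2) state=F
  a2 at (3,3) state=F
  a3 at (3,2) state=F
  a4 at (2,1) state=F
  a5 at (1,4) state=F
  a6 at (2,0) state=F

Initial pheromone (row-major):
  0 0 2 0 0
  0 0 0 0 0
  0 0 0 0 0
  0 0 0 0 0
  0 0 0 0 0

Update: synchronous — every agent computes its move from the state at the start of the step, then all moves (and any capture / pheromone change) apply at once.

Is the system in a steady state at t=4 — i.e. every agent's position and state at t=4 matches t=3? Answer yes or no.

t=1: a0@(0,2) a1@(0,2) a2@(2,2) a3@(2,1) a4@(1,0) a5@(0,0) a6@(1,0) | pheromone: 1 0 3 0 0 / 2 0 0 0 0 / 0 1 1 0 0 / 0 0 0 0 0 / 0 0 0 0 0
t=2: a0@(0,2) a1@(0,2) a2@(2,1) a3@(1,0) a4@(1,0) a5@(1,0) a6@(1,0) | pheromone: 0 0 4 0 0 / 5 0 0 0 0 / 0 1 0 0 0 / 0 0 0 0 0 / 0 0 0 0 0
t=3: a0@(0,2) a1@(0,2) a2@(1,0) a3@(1,0) a4@(1,0) a5@(1,0) a6@(1,0) | pheromone: 0 0 5 0 0 / 9 0 0 0 0 / 0 0 0 0 0 / 0 0 0 0 0 / 0 0 0 0 0
t=4: a0@(0,2) a1@(0,2) a2@(1,0) a3@(1,0) a4@(1,0) a5@(1,0) a6@(1,0) | pheromone: 0 0 6 0 0 / 13 0 0 0 0 / 0 0 0 0 0 / 0 0 0 0 0 / 0 0 0 0 0

yes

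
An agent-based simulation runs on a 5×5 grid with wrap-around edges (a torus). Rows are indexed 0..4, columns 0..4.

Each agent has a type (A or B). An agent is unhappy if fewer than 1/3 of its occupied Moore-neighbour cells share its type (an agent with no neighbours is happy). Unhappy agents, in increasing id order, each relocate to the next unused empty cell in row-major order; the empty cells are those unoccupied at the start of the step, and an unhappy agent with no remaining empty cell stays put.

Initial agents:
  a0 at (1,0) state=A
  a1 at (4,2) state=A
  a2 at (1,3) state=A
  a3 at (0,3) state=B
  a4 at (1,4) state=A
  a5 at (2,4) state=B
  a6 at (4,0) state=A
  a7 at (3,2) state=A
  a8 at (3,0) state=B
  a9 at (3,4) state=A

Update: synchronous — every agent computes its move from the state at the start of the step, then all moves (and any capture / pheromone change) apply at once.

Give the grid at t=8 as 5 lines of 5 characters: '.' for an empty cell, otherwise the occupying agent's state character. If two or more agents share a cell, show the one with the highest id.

t=1: a0@(1,0):A a1@(4,2):A a2@(1,3):A a3@(0,0):B a4@(1,4):A a5@(0,1):B a6@(4,0):A a7@(3,2):A a8@(3,0):B a9@(3,4):A
t=2: a0@(1,0):A a1@(4,2):A a2@(1,3):A a3@(0,2):B a4@(1,4):A a5@(0,3):B a6@(0,4):A a7@(3,2):A a8@(1,1):B a9@(3,4):A
t=3: a0@(1,0):A a1@(4,2):A a2@(1,3):A a3@(0,2):B a4@(1,4):A a5@(0,0):B a6@(0,4):A a7@(3,2):A a8@(1,1):B a9@(3,4):A
t=4: a0@(1,0):A a1@(4,2):A a2@(1,3):A a3@(0,2):B a4@(1,4):A a5@(0,1):B a6@(0,4):A a7@(3,2):A a8@(1,1):B a9@(3,4):A
t=5: (unchanged — steady state)

.BB.A
AB.AA
.....
..A.A
..A..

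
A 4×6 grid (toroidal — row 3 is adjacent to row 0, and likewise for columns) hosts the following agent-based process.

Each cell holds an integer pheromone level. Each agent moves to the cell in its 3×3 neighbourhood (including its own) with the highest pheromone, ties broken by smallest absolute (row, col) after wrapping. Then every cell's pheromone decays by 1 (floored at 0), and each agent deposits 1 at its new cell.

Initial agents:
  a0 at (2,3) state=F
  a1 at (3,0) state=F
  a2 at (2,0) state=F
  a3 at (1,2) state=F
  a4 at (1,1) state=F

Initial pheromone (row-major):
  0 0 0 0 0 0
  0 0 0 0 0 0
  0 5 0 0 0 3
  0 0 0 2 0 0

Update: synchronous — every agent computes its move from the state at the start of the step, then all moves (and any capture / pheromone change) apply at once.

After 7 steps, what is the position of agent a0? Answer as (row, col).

t=1: a0@(3,3) a1@(2,1) a2@(2,1) a3@(2,1) a4@(2,1) | pheromone: 0 0 0 0 0 0 / 0 0 0 0 0 0 / 0 8 0 0 0 2 / 0 0 0 2 0 0
t=2: a0@(3,3) a1@(2,1) a2@(2,1) a3@(2,1) a4@(2,1) | pheromone: 0 0 0 0 0 0 / 0 0 0 0 0 0 / 0 11 0 0 0 1 / 0 0 0 2 0 0
t=3: a0@(3,3) a1@(2,1) a2@(2,1) a3@(2,1) a4@(2,1) | pheromone: 0 0 0 0 0 0 / 0 0 0 0 0 0 / 0 14 0 0 0 0 / 0 0 0 2 0 0
t=4: a0@(3,3) a1@(2,1) a2@(2,1) a3@(2,1) a4@(2,1) | pheromone: 0 0 0 0 0 0 / 0 0 0 0 0 0 / 0 17 0 0 0 0 / 0 0 0 2 0 0
t=5: a0@(3,3) a1@(2,1) a2@(2,1) a3@(2,1) a4@(2,1) | pheromone: 0 0 0 0 0 0 / 0 0 0 0 0 0 / 0 20 0 0 0 0 / 0 0 0 2 0 0
t=6: a0@(3,3) a1@(2,1) a2@(2,1) a3@(2,1) a4@(2,1) | pheromone: 0 0 0 0 0 0 / 0 0 0 0 0 0 / 0 23 0 0 0 0 / 0 0 0 2 0 0
t=7: a0@(3,3) a1@(2,1) a2@(2,1) a3@(2,1) a4@(2,1) | pheromone: 0 0 0 0 0 0 / 0 0 0 0 0 0 / 0 26 0 0 0 0 / 0 0 0 2 0 0

(3, 3)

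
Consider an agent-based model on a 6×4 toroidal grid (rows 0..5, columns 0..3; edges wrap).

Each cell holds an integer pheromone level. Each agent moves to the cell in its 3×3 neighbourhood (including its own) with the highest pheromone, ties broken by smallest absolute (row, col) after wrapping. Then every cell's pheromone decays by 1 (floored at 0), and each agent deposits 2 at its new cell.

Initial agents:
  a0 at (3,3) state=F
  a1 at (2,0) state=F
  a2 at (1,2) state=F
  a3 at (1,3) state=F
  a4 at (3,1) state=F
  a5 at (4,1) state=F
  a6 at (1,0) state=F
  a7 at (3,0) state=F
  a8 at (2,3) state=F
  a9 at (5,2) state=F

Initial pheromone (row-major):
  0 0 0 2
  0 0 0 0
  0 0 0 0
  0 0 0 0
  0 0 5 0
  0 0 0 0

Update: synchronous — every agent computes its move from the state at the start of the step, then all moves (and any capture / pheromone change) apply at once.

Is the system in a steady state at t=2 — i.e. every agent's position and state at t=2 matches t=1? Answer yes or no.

no

t=1: a0@(4,2) a1@(1,0) a2@(0,3) a3@(0,3) a4@(4,2) a5@(4,2) a6@(0,3) a7@(2,0) a8@(1,0) a9@(4,2) | pheromone: 0 0 0 7 / 4 0 0 0 / 2 0 0 0 / 0 0 0 0 / 0 0 12 0 / 0 0 0 0
t=2: a0@(4,2) a1@(0,3) a2@(0,3) a3@(0,3) a4@(4,2) a5@(4,2) a6@(0,3) a7@(1,0) a8@(0,3) a9@(4,2) | pheromone: 0 0 0 16 / 5 0 0 0 / 1 0 0 0 / 0 0 0 0 / 0 0 19 0 / 0 0 0 0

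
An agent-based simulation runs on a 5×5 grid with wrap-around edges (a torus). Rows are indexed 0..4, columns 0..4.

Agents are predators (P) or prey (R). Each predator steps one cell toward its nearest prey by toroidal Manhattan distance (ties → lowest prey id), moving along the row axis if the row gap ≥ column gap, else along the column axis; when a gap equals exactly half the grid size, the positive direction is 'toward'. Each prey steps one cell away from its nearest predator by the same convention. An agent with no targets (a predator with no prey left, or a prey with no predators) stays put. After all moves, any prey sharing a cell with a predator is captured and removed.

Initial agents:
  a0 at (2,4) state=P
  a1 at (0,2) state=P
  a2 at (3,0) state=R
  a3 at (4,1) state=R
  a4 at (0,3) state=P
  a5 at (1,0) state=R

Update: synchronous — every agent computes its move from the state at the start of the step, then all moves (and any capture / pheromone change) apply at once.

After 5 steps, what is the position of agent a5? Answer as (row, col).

(3, 4)

t=1: a0@(3,4):P a1@(4,2):P a2@(4,0):R a3@(3,1):R a4@(0,2):P a5@(0,0):R
t=2: a0@(4,4):P a1@(4,1):P a2@(0,0):R a3@(3,2):R a4@(0,1):P a5@(0,4):R
t=3: a0@(0,4):P a1@(0,1):P a3@(2,2):R a4@(0,0):P a5@(1,4):R
t=4: a0@(1,4):P a1@(1,1):P a3@(3,2):R a4@(1,0):P a5@(2,4):R
t=5: a0@(2,4):P a1@(2,1):P a3@(4,2):R a4@(2,0):P a5@(3,4):R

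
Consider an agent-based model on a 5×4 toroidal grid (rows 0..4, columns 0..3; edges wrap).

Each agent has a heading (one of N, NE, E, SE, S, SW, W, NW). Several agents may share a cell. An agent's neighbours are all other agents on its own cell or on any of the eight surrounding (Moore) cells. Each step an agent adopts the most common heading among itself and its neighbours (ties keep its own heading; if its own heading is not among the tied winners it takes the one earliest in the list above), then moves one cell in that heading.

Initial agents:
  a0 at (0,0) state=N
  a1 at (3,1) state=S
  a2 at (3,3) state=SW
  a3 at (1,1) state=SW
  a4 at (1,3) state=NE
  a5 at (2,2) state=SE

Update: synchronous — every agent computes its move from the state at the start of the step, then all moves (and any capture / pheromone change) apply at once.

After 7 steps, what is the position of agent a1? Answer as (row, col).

t=1: a0@(4,0):N a1@(4,1):S a2@(4,2):SW a3@(2,0):SW a4@(0,0):NE a5@(3,1):SW
t=2: a0@(3,0):N a1@(0,0):SW a2@(0,1):SW a3@(3,3):SW a4@(4,1):NE a5@(4,0):SW
t=3: a0@(4,3):SW a1@(1,3):SW a2@(1,0):SW a3@(4,2):SW a4@(0,0):SW a5@(0,3):SW
t=4: a0@(0,2):SW a1@(2,2):SW a2@(2,3):SW a3@(0,1):SW a4@(1,3):SW a5@(1,2):SW
t=5: a0@(1,1):SW a1@(3,1):SW a2@(3,2):SW a3@(1,0):SW a4@(2,2):SW a5@(2,1):SW
t=6: a0@(2,0):SW a1@(4,0):SW a2@(4,1):SW a3@(2,3):SW a4@(3,1):SW a5@(3,0):SW
t=7: a0@(3,3):SW a1@(0,3):SW a2@(0,0):SW a3@(3,2):SW a4@(4,0):SW a5@(4,3):SW

(0, 3)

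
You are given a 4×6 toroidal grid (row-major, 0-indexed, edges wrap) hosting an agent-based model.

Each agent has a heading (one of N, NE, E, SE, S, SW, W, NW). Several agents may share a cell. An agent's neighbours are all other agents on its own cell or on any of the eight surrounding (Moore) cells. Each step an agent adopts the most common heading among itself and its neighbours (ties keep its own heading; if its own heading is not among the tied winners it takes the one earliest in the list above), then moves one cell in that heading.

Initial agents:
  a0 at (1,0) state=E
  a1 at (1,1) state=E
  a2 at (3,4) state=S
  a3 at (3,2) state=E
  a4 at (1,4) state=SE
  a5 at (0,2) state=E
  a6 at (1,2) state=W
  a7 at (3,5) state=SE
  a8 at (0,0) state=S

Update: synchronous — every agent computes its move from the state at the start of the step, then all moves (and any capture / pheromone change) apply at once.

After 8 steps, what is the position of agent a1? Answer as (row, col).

(1, 3)

t=1: a0@(1,1):E a1@(1,2):E a2@(0,4):S a3@(3,3):E a4@(2,5):SE a5@(0,3):E a6@(1,3):E a7@(0,5):S a8@(0,1):E
t=2: a0@(1,2):E a1@(1,3):E a2@(0,5):E a3@(3,4):E a4@(3,0):SE a5@(0,4):E a6@(1,4):E a7@(1,5):S a8@(0,2):E
t=3: a0@(1,3):E a1@(1,4):E a2@(0,0):E a3@(3,5):E a4@(0,1):SE a5@(0,5):E a6@(1,5):E a7@(1,0):E a8@(0,3):E
t=4: a0@(1,4):E a1@(1,5):E a2@(0,1):E a3@(3,0):E a4@(0,2):E a5@(0,0):E a6@(1,0):E a7@(1,1):E a8@(0,4):E
t=5: a0@(1,5):E a1@(1,0):E a2@(0,2):E a3@(3,1):E a4@(0,3):E a5@(0,1):E a6@(1,1):E a7@(1,2):E a8@(0,5):E
t=6: a0@(1,0):E a1@(1,1):E a2@(0,3):E a3@(3,2):E a4@(0,4):E a5@(0,2):E a6@(1,2):E a7@(1,3):E a8@(0,0):E
t=7: a0@(1,1):E a1@(1,2):E a2@(0,4):E a3@(3,3):E a4@(0,5):E a5@(0,3):E a6@(1,3):E a7@(1,4):E a8@(0,1):E
t=8: a0@(1,2):E a1@(1,3):E a2@(0,5):E a3@(3,4):E a4@(0,0):E a5@(0,4):E a6@(1,4):E a7@(1,5):E a8@(0,2):E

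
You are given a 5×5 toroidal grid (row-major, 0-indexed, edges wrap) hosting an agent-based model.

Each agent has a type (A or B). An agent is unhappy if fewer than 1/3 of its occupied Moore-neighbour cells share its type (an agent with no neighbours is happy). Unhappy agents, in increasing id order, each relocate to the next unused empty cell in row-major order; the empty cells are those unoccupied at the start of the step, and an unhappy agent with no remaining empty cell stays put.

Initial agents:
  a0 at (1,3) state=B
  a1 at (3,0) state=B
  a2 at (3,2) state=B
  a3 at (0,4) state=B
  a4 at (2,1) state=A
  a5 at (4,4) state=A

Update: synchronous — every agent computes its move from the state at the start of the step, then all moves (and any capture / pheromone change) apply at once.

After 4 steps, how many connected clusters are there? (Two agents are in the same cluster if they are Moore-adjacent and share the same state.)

t=1: a0@(1,3):B a1@(0,0):B a2@(0,1):B a3@(0,4):B a4@(0,2):A a5@(0,3):A
t=2: (unchanged — steady state)

2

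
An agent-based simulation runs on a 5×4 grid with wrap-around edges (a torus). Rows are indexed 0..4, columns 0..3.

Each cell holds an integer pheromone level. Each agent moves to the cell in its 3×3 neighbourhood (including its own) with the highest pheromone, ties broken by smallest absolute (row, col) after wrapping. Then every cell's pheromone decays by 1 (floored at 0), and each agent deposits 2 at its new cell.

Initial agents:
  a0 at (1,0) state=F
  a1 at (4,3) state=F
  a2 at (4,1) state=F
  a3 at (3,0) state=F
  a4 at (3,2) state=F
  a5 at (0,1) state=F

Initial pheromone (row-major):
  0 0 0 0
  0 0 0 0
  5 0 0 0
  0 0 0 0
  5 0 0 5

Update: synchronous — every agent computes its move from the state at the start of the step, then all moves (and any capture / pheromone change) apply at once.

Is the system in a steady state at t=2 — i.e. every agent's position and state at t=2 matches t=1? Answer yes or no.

t=1: a0@(2,0) a1@(4,0) a2@(4,0) a3@(2,0) a4@(4,3) a5@(4,0) | pheromone: 0 0 0 0 / 0 0 0 0 / 8 0 0 0 / 0 0 0 0 / 10 0 0 6
t=2: a0@(2,0) a1@(4,0) a2@(4,0) a3@(2,0) a4@(4,0) a5@(4,0) | pheromone: 0 0 0 0 / 0 0 0 0 / 11 0 0 0 / 0 0 0 0 / 17 0 0 5

no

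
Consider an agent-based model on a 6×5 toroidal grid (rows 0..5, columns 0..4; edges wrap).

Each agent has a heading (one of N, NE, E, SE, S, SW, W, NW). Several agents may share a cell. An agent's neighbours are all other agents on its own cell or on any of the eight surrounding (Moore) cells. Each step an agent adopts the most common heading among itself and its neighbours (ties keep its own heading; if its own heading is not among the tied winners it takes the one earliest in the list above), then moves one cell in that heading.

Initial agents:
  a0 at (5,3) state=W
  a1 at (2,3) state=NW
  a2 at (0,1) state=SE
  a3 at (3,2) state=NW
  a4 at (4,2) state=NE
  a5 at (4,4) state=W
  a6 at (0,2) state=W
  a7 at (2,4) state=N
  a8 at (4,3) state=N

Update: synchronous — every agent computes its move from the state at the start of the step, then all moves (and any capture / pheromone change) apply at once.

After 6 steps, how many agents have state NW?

t=1: a0@(5,2):W a1@(1,2):NW a2@(1,2):SE a3@(2,1):NW a4@(3,3):NE a5@(4,3):W a6@(0,1):W a7@(1,4):N a8@(4,2):W
t=2: a0@(5,1):W a1@(0,1):NW a2@(0,1):NW a3@(1,0):NW a4@(3,2):W a5@(4,2):W a6@(0,0):W a7@(0,4):N a8@(4,1):W
t=3: a0@(5,0):W a1@(5,0):NW a2@(5,0):NW a3@(0,4):NW a4@(3,1):W a5@(4,1):W a6@(5,4):NW a7@(5,4):N a8@(4,0):W
t=4: a0@(4,4):NW a1@(4,4):NW a2@(4,4):NW a3@(5,3):NW a4@(3,0):W a5@(4,0):W a6@(4,3):NW a7@(4,3):NW a8@(4,4):W
t=5: a0@(3,3):NW a1@(3,3):NW a2@(3,3):NW a3@(4,2):NW a4@(3,4):W a5@(4,4):W a6@(3,2):NW a7@(3,2):NW a8@(3,3):NW
t=6: a0@(2,2):NW a1@(2,2):NW a2@(2,2):NW a3@(3,1):NW a4@(2,3):NW a5@(3,3):NW a6@(2,1):NW a7@(2,1):NW a8@(2,2):NW

9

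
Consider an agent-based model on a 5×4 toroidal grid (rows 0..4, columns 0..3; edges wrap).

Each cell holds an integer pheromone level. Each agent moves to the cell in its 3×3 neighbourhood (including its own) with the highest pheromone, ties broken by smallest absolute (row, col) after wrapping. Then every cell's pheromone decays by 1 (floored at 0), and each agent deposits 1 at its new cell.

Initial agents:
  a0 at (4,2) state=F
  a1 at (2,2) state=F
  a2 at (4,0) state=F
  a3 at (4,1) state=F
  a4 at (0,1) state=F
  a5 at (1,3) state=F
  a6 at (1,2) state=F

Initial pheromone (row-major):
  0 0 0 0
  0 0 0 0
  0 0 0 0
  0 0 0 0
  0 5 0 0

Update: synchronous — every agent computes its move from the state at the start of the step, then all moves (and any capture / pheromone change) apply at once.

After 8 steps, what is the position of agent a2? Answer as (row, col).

t=1: a0@(4,1) a1@(1,1) a2@(4,1) a3@(4,1) a4@(4,1) a5@(0,0) a6@(0,1) | pheromone: 1 1 0 0 / 0 1 0 0 / 0 0 0 0 / 0 0 0 0 / 0 8 0 0
t=2: a0@(4,1) a1@(0,0) a2@(4,1) a3@(4,1) a4@(4,1) a5@(4,1) a6@(4,1) | pheromone: 1 0 0 0 / 0 0 0 0 / 0 0 0 0 / 0 0 0 0 / 0 13 0 0
t=3: a0@(4,1) a1@(4,1) a2@(4,1) a3@(4,1) a4@(4,1) a5@(4,1) a6@(4,1) | pheromone: 0 0 0 0 / 0 0 0 0 / 0 0 0 0 / 0 0 0 0 / 0 19 0 0
t=4: a0@(4,1) a1@(4,1) a2@(4,1) a3@(4,1) a4@(4,1) a5@(4,1) a6@(4,1) | pheromone: 0 0 0 0 / 0 0 0 0 / 0 0 0 0 / 0 0 0 0 / 0 25 0 0
t=5: a0@(4,1) a1@(4,1) a2@(4,1) a3@(4,1) a4@(4,1) a5@(4,1) a6@(4,1) | pheromone: 0 0 0 0 / 0 0 0 0 / 0 0 0 0 / 0 0 0 0 / 0 31 0 0
t=6: a0@(4,1) a1@(4,1) a2@(4,1) a3@(4,1) a4@(4,1) a5@(4,1) a6@(4,1) | pheromone: 0 0 0 0 / 0 0 0 0 / 0 0 0 0 / 0 0 0 0 / 0 37 0 0
t=7: a0@(4,1) a1@(4,1) a2@(4,1) a3@(4,1) a4@(4,1) a5@(4,1) a6@(4,1) | pheromone: 0 0 0 0 / 0 0 0 0 / 0 0 0 0 / 0 0 0 0 / 0 43 0 0
t=8: a0@(4,1) a1@(4,1) a2@(4,1) a3@(4,1) a4@(4,1) a5@(4,1) a6@(4,1) | pheromone: 0 0 0 0 / 0 0 0 0 / 0 0 0 0 / 0 0 0 0 / 0 49 0 0

(4, 1)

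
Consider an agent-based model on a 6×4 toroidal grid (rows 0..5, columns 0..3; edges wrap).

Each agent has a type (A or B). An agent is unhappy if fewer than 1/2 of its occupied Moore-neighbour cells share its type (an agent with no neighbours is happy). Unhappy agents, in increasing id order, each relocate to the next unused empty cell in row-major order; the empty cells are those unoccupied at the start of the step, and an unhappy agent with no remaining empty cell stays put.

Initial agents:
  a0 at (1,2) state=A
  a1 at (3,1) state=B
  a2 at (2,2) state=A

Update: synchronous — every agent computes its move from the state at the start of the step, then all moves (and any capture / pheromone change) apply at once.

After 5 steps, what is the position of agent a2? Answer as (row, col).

(2, 2)

t=1: a0@(1,2):A a1@(0,0):B a2@(2,2):A
t=2: (unchanged — steady state)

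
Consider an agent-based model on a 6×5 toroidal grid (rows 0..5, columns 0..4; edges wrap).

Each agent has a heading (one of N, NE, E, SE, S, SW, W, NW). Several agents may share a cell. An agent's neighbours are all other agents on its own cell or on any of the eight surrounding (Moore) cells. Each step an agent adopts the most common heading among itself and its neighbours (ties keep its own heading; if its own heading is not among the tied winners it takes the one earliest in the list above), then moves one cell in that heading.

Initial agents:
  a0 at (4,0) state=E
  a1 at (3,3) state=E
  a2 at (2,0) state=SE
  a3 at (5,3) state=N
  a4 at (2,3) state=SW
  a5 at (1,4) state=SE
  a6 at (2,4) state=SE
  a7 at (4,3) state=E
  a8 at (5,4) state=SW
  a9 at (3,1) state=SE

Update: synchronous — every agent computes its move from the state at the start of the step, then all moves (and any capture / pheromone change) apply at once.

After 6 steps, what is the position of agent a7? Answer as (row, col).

t=1: a0@(4,1):E a1@(3,4):E a2@(3,1):SE a3@(4,3):N a4@(3,4):SE a5@(2,0):SE a6@(3,0):SE a7@(4,4):E a8@(5,0):E a9@(4,2):SE
t=2: a0@(5,2):SE a1@(4,0):SE a2@(4,2):SE a3@(4,4):E a4@(4,0):SE a5@(3,1):SE a6@(4,1):SE a7@(4,0):E a8@(5,1):E a9@(5,3):SE
t=3: a0@(0,3):SE a1@(5,1):SE a2@(5,3):SE a3@(5,0):SE a4@(5,1):SE a5@(4,2):SE a6@(5,2):SE a7@(5,1):SE a8@(0,2):SE a9@(0,4):SE
t=4: a0@(1,4):SE a1@(0,2):SE a2@(0,4):SE a3@(0,1):SE a4@(0,2):SE a5@(5,3):SE a6@(0,3):SE a7@(0,2):SE a8@(1,3):SE a9@(1,0):SE
t=5: a0@(2,0):SE a1@(1,3):SE a2@(1,0):SE a3@(1,2):SE a4@(1,3):SE a5@(0,4):SE a6@(1,4):SE a7@(1,3):SE a8@(2,4):SE a9@(2,1):SE
t=6: a0@(3,1):SE a1@(2,4):SE a2@(2,1):SE a3@(2,3):SE a4@(2,4):SE a5@(1,0):SE a6@(2,0):SE a7@(2,4):SE a8@(3,0):SE a9@(3,2):SE

(2, 4)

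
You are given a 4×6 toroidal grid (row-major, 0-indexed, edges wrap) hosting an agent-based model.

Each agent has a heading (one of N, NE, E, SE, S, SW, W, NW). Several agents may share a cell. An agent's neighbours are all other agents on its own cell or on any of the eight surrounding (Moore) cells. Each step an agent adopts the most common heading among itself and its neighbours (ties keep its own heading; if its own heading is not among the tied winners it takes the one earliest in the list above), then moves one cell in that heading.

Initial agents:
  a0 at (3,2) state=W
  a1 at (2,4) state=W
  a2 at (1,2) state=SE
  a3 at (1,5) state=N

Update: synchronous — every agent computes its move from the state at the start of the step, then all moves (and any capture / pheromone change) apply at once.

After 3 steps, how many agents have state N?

t=1: a0@(3,1):W a1@(2,3):W a2@(2,3):SE a3@(0,5):N
t=2: a0@(3,0):W a1@(2,2):W a2@(3,4):SE a3@(3,5):N
t=3: a0@(3,5):W a1@(2,1):W a2@(0,5):SE a3@(2,5):N

1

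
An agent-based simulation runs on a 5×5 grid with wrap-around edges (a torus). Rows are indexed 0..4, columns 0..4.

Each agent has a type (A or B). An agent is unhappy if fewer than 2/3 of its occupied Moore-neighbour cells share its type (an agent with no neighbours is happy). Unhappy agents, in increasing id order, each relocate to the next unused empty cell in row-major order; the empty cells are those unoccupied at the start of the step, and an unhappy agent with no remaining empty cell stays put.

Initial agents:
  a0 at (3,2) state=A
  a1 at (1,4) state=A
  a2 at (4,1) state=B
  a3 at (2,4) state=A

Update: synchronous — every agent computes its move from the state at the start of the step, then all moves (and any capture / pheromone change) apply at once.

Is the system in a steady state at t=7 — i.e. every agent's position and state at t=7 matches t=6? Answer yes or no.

t=1: a0@(0,0):A a1@(1,4):A a2@(0,1):B a3@(2,4):A
t=2: a0@(0,2):A a1@(1,4):A a2@(0,3):B a3@(2,4):A
t=3: a0@(0,0):A a1@(0,1):A a2@(0,4):B a3@(2,4):A
t=4: a0@(0,2):A a1@(0,1):A a2@(0,3):B a3@(2,4):A
t=5: a0@(0,0):A a1@(0,1):A a2@(0,4):B a3@(2,4):A
t=6: a0@(0,2):A a1@(0,1):A a2@(0,3):B a3@(2,4):A
t=7: a0@(0,0):A a1@(0,1):A a2@(0,4):B a3@(2,4):A

no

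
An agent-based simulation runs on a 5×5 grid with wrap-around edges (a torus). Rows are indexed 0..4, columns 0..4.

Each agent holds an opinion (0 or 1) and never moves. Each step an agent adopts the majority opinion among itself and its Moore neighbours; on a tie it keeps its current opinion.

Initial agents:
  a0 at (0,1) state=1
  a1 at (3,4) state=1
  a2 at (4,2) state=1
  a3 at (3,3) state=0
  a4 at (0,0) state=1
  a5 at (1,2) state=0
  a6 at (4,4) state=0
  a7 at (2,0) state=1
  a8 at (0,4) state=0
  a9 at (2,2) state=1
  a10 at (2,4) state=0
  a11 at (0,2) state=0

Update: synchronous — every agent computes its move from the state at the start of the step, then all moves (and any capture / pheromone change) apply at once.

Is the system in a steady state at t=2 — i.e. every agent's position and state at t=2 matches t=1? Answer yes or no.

t=1: a0@(0,1):1 a1@(3,4):0 a2@(4,2):1 a3@(3,3):0 a4@(0,0):1 a5@(1,2):0 a6@(4,4):0 a7@(2,0):1 a8@(0,4):0 a9@(2,2):0 a10@(2,4):0 a11@(0,2):0
t=2: a0@(0,1):1 a1@(3,4):0 a2@(4,2):1 a3@(3,3):0 a4@(0,0):1 a5@(1,2):0 a6@(4,4):0 a7@(2,0):0 a8@(0,4):0 a9@(2,2):0 a10@(2,4):0 a11@(0,2):0

no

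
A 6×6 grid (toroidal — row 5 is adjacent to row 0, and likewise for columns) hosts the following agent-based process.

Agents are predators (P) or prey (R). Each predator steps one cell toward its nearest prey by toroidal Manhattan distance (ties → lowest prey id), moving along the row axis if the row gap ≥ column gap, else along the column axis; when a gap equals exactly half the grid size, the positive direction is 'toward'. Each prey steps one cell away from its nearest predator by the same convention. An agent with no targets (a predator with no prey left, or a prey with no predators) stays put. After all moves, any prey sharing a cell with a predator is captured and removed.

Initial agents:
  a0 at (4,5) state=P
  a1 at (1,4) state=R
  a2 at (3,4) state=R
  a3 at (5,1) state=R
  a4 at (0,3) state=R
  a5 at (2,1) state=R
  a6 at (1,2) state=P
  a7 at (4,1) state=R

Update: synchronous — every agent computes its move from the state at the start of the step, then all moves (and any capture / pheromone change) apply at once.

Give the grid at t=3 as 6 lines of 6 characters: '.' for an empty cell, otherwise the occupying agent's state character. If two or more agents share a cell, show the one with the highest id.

t=1: a0@(3,5):P a1@(1,5):R a2@(2,4):R a3@(5,2):R a4@(5,3):R a5@(3,1):R a6@(1,3):P a7@(4,2):R
t=2: a0@(2,5):P a1@(0,5):R a3@(4,2):R a4@(4,3):R a5@(3,2):R a6@(1,4):P a7@(4,1):R
t=3: a0@(1,5):P a1@(5,5):R a3@(4,1):R a4@(5,3):R a5@(3,1):R a6@(0,4):P a7@(5,1):R

....P.
.....P
......
.R....
.R....
.R.R.R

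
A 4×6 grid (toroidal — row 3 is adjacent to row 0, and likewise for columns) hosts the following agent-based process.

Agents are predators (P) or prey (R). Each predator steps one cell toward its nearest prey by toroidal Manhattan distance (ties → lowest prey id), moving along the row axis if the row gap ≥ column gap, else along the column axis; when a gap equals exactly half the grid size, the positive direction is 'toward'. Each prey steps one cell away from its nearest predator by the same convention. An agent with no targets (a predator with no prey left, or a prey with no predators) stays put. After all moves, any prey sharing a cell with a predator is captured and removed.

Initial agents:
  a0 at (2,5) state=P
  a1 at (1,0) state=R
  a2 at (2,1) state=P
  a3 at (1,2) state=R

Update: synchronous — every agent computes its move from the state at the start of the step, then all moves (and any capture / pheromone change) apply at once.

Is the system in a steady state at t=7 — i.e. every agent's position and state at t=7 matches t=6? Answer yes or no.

no

t=1: a0@(1,5):P a1@(0,0):R a2@(1,1):P a3@(0,2):R
t=2: a0@(0,5):P a1@(3,0):R a2@(0,1):P a3@(3,2):R
t=3: a0@(3,5):P a1@(2,0):R a2@(3,1):P a3@(2,2):R
t=4: a0@(2,5):P a1@(1,0):R a2@(2,1):P a3@(1,2):R
t=5: a0@(1,5):P a1@(0,0):R a2@(1,1):P a3@(0,2):R
t=6: a0@(0,5):P a1@(3,0):R a2@(0,1):P a3@(3,2):R
t=7: a0@(3,5):P a1@(2,0):R a2@(3,1):P a3@(2,2):R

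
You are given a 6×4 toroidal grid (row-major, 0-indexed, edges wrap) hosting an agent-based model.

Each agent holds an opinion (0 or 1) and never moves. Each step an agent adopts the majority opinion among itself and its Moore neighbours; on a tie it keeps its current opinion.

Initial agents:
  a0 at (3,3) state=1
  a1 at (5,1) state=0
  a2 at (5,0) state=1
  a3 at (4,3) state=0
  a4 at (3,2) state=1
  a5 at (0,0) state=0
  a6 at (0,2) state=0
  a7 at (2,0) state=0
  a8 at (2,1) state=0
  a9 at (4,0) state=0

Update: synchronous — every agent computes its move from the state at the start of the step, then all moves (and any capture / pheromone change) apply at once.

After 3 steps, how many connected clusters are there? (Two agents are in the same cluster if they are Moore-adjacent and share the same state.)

t=1: a0@(3,3):0 a1@(5,1):0 a2@(5,0):0 a3@(4,3):1 a4@(3,2):1 a5@(0,0):0 a6@(0,2):0 a7@(2,0):0 a8@(2,1):0 a9@(4,0):0
t=2: a0@(3,3):0 a1@(5,1):0 a2@(5,0):0 a3@(4,3):0 a4@(3,2):1 a5@(0,0):0 a6@(0,2):0 a7@(2,0):0 a8@(2,1):0 a9@(4,0):0
t=3: a0@(3,3):0 a1@(5,1):0 a2@(5,0):0 a3@(4,3):0 a4@(3,2):0 a5@(0,0):0 a6@(0,2):0 a7@(2,0):0 a8@(2,1):0 a9@(4,0):0

1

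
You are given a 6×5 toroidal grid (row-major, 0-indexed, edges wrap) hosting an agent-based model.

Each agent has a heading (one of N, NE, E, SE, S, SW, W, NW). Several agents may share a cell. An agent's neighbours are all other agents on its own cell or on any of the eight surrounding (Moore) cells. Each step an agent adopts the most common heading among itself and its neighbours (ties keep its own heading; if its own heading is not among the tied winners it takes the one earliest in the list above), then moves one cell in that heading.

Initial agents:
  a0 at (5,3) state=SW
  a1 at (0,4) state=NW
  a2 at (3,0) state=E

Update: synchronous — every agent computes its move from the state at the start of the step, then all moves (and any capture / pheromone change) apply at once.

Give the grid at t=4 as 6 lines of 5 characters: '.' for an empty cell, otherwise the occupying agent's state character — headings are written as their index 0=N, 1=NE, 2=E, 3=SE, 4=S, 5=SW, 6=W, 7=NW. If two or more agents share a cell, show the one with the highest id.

.....
.....
7....
....2
.....
.....

t=1: a0@(0,2):SW a1@(5,3):NW a2@(3,1):E
t=2: a0@(1,1):SW a1@(4,2):NW a2@(3,2):E
t=3: a0@(2,0):SW a1@(3,1):NW a2@(3,3):E
t=4: a0@(3,4):SW a1@(2,0):NW a2@(3,4):E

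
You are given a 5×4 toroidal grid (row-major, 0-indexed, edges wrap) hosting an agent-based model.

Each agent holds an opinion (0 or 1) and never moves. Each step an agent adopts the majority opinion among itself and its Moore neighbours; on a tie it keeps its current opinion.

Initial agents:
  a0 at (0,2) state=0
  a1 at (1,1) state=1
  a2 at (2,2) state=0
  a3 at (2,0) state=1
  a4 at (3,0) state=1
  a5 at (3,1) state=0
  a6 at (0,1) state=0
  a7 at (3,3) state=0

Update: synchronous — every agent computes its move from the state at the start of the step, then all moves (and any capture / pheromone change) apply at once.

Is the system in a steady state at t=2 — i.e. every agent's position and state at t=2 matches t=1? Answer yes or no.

no

t=1: a0@(0,2):0 a1@(1,1):0 a2@(2,2):0 a3@(2,0):1 a4@(3,0):1 a5@(3,1):0 a6@(0,1):0 a7@(3,3):0
t=2: a0@(0,2):0 a1@(1,1):0 a2@(2,2):0 a3@(2,0):0 a4@(3,0):1 a5@(3,1):0 a6@(0,1):0 a7@(3,3):0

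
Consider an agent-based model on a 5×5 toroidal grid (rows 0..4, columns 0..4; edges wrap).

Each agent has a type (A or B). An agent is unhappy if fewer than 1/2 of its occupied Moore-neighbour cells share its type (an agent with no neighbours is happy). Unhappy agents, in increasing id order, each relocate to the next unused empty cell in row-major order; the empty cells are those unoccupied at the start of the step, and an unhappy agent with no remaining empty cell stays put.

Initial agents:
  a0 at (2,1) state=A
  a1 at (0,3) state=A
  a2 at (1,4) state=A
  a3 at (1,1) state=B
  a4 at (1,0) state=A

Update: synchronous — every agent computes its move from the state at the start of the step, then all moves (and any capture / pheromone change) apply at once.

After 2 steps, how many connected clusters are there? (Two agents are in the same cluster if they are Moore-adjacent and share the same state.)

t=1: a0@(2,1):A a1@(0,3):A a2@(1,4):A a3@(0,0):B a4@(1,0):A
t=2: a0@(2,1):A a1@(0,3):A a2@(1,4):A a3@(0,1):B a4@(1,0):A

2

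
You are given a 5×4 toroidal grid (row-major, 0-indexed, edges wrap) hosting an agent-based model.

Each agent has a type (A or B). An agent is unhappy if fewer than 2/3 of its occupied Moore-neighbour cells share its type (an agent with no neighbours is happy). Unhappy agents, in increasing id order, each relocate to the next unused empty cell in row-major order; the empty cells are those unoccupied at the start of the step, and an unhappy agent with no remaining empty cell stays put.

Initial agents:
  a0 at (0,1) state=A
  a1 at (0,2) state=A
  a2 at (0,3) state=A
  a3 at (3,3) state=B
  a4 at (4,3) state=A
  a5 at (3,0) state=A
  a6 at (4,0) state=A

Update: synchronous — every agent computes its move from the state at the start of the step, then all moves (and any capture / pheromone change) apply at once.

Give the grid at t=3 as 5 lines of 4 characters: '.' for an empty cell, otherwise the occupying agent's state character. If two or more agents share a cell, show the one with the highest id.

BAAA
....
....
A...
A..A

t=1: a0@(0,1):A a1@(0,2):A a2@(0,3):A a3@(0,0):B a4@(4,3):A a5@(3,0):A a6@(4,0):A
t=2: a0@(0,1):A a1@(0,2):A a2@(0,3):A a3@(1,0):B a4@(4,3):A a5@(3,0):A a6@(4,0):A
t=3: a0@(0,1):A a1@(0,2):A a2@(0,3):A a3@(0,0):B a4@(4,3):A a5@(3,0):A a6@(4,0):A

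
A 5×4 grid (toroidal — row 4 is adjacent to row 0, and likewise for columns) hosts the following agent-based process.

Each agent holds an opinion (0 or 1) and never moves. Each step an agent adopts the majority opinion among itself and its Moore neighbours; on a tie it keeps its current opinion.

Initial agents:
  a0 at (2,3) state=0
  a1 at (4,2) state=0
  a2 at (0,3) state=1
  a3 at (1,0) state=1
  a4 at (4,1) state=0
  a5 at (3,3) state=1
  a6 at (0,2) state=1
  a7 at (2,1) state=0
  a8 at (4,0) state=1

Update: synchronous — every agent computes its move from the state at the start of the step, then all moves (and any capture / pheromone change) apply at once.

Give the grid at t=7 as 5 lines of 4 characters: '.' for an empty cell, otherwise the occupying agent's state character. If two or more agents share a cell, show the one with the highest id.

t=1: a0@(2,3):1 a1@(4,2):1 a2@(0,3):1 a3@(1,0):1 a4@(4,1):0 a5@(3,3):1 a6@(0,2):1 a7@(2,1):0 a8@(4,0):1
t=2: a0@(2,3):1 a1@(4,2):1 a2@(0,3):1 a3@(1,0):1 a4@(4,1):1 a5@(3,3):1 a6@(0,2):1 a7@(2,1):0 a8@(4,0):1
t=3: (unchanged — steady state)

..11
1...
.0.1
...1
111.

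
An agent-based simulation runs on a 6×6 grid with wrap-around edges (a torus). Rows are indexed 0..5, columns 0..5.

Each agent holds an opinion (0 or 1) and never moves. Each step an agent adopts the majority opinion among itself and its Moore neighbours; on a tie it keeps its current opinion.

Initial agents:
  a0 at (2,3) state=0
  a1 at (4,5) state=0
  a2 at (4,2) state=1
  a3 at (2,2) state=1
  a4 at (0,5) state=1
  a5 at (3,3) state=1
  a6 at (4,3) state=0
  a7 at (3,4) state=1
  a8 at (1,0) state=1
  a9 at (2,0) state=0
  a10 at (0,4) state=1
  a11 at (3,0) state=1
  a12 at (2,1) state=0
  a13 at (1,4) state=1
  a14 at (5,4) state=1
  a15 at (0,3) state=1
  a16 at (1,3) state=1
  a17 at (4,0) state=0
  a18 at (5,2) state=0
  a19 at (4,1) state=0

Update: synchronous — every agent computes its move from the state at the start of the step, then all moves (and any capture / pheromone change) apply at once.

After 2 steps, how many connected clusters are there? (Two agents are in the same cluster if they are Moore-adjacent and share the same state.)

t=1: a0@(2,3):1 a1@(4,5):1 a2@(4,2):0 a3@(2,2):1 a4@(0,5):1 a5@(3,3):1 a6@(4,3):1 a7@(3,4):0 a8@(1,0):1 a9@(2,0):0 a10@(0,4):1 a11@(3,0):0 a12@(2,1):1 a13@(1,4):1 a14@(5,4):1 a15@(0,3):1 a16@(1,3):1 a17@(4,0):0 a18@(5,2):0 a19@(4,1):0
t=2: a0@(2,3):1 a1@(4,5):0 a2@(4,2):0 a3@(2,2):1 a4@(0,5):1 a5@(3,3):1 a6@(4,3):1 a7@(3,4):1 a8@(1,0):1 a9@(2,0):0 a10@(0,4):1 a11@(3,0):0 a12@(2,1):1 a13@(1,4):1 a14@(5,4):1 a15@(0,3):1 a16@(1,3):1 a17@(4,0):0 a18@(5,2):0 a19@(4,1):0

2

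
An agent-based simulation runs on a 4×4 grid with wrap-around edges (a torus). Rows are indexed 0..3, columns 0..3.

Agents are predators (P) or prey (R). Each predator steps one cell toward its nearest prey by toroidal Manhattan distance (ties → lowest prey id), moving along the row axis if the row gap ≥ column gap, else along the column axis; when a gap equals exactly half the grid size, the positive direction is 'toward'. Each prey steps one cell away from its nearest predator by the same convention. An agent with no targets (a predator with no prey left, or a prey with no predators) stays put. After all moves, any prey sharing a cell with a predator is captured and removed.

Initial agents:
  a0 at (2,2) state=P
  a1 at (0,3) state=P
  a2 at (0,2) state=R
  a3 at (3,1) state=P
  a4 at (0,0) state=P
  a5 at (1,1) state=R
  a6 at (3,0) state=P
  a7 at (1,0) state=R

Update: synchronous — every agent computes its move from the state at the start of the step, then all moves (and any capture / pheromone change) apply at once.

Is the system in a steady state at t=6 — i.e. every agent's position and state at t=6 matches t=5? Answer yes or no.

yes

t=1: a0@(3,2):P a1@(0,2):P a3@(0,1):P a4@(1,0):P a6@(0,0):P a7@(2,0):R
t=2: a0@(3,3):P a1@(1,2):P a3@(1,1):P a4@(2,0):P a6@(1,0):P a7@(3,0):R
t=3: a0@(3,0):P a1@(2,2):P a3@(2,1):P a4@(3,0):P a6@(2,0):P a7@(3,1):R
t=4: a0@(3,1):P a1@(3,2):P a3@(3,1):P a4@(3,1):P a6@(3,0):P
t=5: (unchanged — steady state)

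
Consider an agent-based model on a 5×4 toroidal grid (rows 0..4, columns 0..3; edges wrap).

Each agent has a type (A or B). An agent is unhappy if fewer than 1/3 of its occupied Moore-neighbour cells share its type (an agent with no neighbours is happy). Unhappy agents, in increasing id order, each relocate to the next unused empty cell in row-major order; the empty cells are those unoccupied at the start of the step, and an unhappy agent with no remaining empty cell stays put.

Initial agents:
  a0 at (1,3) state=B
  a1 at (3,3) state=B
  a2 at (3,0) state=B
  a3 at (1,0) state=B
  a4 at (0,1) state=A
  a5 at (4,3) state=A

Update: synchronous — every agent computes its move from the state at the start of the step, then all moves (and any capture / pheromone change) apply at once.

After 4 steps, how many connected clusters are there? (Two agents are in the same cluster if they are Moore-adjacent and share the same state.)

t=1: a0@(1,3):B a1@(3,3):B a2@(3,0):B a3@(1,0):B a4@(0,0):A a5@(0,2):A
t=2: a0@(1,3):B a1@(3,3):B a2@(3,0):B a3@(1,0):B a4@(0,1):A a5@(0,3):A
t=3: a0@(1,3):B a1@(3,3):B a2@(3,0):B a3@(1,0):B a4@(0,0):A a5@(0,2):A
t=4: a0@(1,3):B a1@(3,3):B a2@(3,0):B a3@(1,0):B a4@(0,1):A a5@(0,3):A

4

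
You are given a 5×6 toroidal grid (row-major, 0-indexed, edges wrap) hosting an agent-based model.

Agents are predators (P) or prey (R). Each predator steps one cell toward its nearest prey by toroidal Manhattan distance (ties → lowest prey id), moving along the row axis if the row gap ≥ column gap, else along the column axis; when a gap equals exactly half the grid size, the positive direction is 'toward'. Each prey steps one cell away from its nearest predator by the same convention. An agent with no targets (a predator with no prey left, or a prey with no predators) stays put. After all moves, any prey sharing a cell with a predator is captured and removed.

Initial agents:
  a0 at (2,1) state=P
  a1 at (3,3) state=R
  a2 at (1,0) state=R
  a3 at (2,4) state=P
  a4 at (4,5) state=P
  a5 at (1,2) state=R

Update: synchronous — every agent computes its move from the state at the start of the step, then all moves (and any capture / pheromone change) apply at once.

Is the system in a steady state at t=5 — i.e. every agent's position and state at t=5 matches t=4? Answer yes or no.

t=1: a0@(1,1):P a1@(4,3):R a2@(0,0):R a3@(3,4):P a4@(4,4):P a5@(0,2):R
t=2: a0@(0,1):P a1@(4,2):R a2@(4,0):R a3@(4,4):P a4@(4,3):P a5@(4,2):R
t=3: a0@(4,1):P a2@(3,0):R a3@(4,3):P a4@(4,2):P
t=4: a0@(3,1):P a2@(2,0):R a3@(4,4):P a4@(4,1):P
t=5: a0@(2,1):P a2@(1,0):R a3@(3,4):P a4@(3,1):P

no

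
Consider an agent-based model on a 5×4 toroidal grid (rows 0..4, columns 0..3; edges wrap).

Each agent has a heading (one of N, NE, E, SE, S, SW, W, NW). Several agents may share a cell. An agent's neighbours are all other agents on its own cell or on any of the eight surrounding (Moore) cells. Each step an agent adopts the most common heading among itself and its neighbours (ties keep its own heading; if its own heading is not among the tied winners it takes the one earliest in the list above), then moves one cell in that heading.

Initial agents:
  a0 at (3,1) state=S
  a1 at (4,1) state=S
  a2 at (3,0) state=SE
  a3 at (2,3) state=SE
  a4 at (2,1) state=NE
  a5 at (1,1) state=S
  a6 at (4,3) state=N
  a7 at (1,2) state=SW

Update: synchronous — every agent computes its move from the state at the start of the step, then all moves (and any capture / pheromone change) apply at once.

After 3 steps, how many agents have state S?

7

t=1: a0@(4,1):S a1@(0,1):S a2@(4,1):SE a3@(3,0):SE a4@(3,1):S a5@(2,1):S a6@(3,3):N a7@(2,1):SW
t=2: a0@(0,1):S a1@(1,1):S a2@(0,1):S a3@(4,0):S a4@(4,1):S a5@(3,1):S a6@(2,3):N a7@(3,1):S
t=3: a0@(1,1):S a1@(2,1):S a2@(1,1):S a3@(0,0):S a4@(0,1):S a5@(4,1):S a6@(1,3):N a7@(4,1):S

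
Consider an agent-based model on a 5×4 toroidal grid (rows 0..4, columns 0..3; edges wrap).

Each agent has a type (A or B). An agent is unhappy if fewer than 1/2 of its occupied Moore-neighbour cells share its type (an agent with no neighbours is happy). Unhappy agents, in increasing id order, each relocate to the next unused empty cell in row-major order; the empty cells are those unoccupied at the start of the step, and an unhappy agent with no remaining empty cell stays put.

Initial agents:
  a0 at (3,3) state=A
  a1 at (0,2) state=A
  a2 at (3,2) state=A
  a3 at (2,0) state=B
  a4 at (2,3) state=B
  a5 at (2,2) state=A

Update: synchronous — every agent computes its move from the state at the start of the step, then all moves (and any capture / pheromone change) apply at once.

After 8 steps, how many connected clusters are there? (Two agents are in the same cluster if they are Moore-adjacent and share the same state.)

3

t=1: a0@(3,3):A a1@(0,2):A a2@(3,2):A a3@(2,0):B a4@(0,0):B a5@(2,2):A
t=2: a0@(3,3):A a1@(0,2):A a2@(3,2):A a3@(0,1):B a4@(0,0):B a5@(2,2):A
t=3: a0@(3,3):A a1@(0,3):A a2@(3,2):A a3@(0,1):B a4@(0,0):B a5@(2,2):A
t=4: a0@(3,3):A a1@(0,2):A a2@(3,2):A a3@(0,1):B a4@(0,0):B a5@(2,2):A
t=5: a0@(3,3):A a1@(0,3):A a2@(3,2):A a3@(0,1):B a4@(0,0):B a5@(2,2):A
t=6: a0@(3,3):A a1@(0,2):A a2@(3,2):A a3@(0,1):B a4@(0,0):B a5@(2,2):A
t=7: a0@(3,3):A a1@(0,3):A a2@(3,2):A a3@(0,1):B a4@(0,0):B a5@(2,2):A
t=8: a0@(3,3):A a1@(0,2):A a2@(3,2):A a3@(0,1):B a4@(0,0):B a5@(2,2):A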